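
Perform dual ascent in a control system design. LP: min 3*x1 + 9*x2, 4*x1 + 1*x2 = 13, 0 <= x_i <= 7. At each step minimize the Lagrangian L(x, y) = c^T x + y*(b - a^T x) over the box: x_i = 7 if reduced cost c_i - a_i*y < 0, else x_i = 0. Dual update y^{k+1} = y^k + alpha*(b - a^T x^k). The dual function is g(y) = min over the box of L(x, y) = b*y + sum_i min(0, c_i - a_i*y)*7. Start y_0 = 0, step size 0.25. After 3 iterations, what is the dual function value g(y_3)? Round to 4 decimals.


Dual ascent for LP: min 3*x1 + 9*x2, 4*x1 + 1*x2 = 13, 0 <= x_i <= 7
Step 1: y^k = 0.0, reduced costs: (3.0, 9.0)
  x^k = (0.0, 0.0), subgradient = b - a^T x = 13.0
  y^{k+1} = 0.0 + 0.25*13.0 = 3.25
Step 2: y^k = 3.25, reduced costs: (-10.0, 5.75)
  x^k = (7.0, 0.0), subgradient = b - a^T x = -15.0
  y^{k+1} = 3.25 + 0.25*-15.0 = -0.5
Step 3: y^k = -0.5, reduced costs: (5.0, 9.5)
  x^k = (0.0, 0.0), subgradient = b - a^T x = 13.0
  y^{k+1} = -0.5 + 0.25*13.0 = 2.75
Dual objective at y_3 = 2.75: reduced costs (-8.0, 6.25), box minimizer x = (7.0, 0.0)
g(y_3) = b*y + (c1 - a1*y)*x1 + (c2 - a2*y)*x2 = 13*2.75 + (-8.0)*7.0 + 6.25*0.0 = 35.75 - 56.0 + 0.0 = -20.25


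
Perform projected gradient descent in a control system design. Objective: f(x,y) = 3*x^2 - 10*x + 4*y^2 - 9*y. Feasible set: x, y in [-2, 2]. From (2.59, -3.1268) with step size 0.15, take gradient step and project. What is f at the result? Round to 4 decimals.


Step 1: Compute gradient at (2.59, -3.1268).
grad_x = 2*3*2.59 - 10 = 5.54
grad_y = 2*4*-3.1268 - 9 = -34.0144
Step 2: Gradient step.
x_raw = 2.59 - 0.15*5.54 = 1.759
y_raw = -3.1268 - 0.15*-34.0144 = 1.9754
Step 3: Project onto [-2, 2].
x_proj = clip(1.759) = 1.759
y_proj = clip(1.9754) = 1.9754
Step 4: Evaluate f.
f(1.759, 1.9754) = -10.4778


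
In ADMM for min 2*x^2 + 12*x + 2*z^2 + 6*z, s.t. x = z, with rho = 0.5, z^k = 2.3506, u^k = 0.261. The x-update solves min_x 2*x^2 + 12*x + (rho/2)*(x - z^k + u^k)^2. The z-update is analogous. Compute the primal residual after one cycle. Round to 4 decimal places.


ADMM iteration with rho = 0.5, z^k = 2.3506, u^k = 0.261
Step 1: x-update.
Minimize 2*x^2 + 12*x + (0.5/2)*(x - 2.3506 + 0.261)^2
FOC: (2*2 + 0.5)*x = -12 + 0.5*(2.3506 - 0.261)
x^{k+1} = -2.4345
Step 2: z-update.
Minimize 2*z^2 + 6*z + (0.5/2)*(-2.4345 - z + 0.261)^2
FOC: (2*2 + 0.5)*z = -6 + 0.5*(-2.4345 + 0.261)
z^{k+1} = -1.5748
Step 3: u-update.
u^{k+1} = 0.261 - 2.4345 + 1.5748 = -0.5987
Step 4: Primal residual = |-2.4345 + 1.5748| = 0.8597


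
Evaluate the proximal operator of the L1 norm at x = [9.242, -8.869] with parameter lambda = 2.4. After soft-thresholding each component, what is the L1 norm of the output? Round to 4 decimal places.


Soft-thresholding with lambda = 2.4:
prox(9.242) = sign(9.242)*max(|9.242| - 2.4, 0) = 6.842
prox(-8.869) = sign(-8.869)*max(|-8.869| - 2.4, 0) = -6.469
prox(x) = [6.842, -6.469]
||prox(x)||_1 = 6.842 + 6.469 = 13.311


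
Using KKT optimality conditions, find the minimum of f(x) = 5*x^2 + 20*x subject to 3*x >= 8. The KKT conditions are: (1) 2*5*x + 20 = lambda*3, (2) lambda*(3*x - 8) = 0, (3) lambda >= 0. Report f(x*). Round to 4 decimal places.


Step 1: Try lambda = 0 (constraint inactive).
x_unc = -20/(2*5) = -2.0
Check: 3*-2.0 = -6.0 < 8 -- violated!
Step 2: Constraint must be active: 3*x = 8
x* = 8/3 = 2.6667 (rounded; the exact value 8/3 is used below)
lambda = (2*5*(8/3) + 20)/3 = 15.5556
Step 3: Compute optimal value.
f(x*) = 5*(8/3)^2 + 20*(8/3) = 88.8889


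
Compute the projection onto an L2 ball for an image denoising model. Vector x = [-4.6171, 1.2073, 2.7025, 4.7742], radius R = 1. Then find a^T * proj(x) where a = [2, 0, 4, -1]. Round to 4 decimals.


Step 1: Compute ||x|| (intermediates to 6 decimals).
||x|| = sqrt((-4.6171)^2 + 1.2073^2 + 2.7025^2 + 4.7742^2) = 7.271291
Step 2: Project.
Since ||x|| > R, scale = R/||x|| = 1/7.271291 = 0.137527, proj(x) = scale * x
proj(x) = [-0.634976, 0.166036, 0.371667, 0.656581]
Step 3: Dot product.
a^T * proj(x) = 2*(-0.634976) + 0*0.166036 + 4*0.371667 - 1*0.656581 = -0.4399


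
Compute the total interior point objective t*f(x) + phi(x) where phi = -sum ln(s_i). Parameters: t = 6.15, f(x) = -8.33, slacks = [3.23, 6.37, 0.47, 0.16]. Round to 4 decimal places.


Step 1: Compute log-barrier.
ln values: [1.1725, 1.8516, -0.755, -1.8326]
phi = -(1.1725 + 1.8516 - 0.755 - 1.8326) = -0.4365
Step 2: Compute augmented objective.
t*f(x) = 6.15*-8.33 = -51.2295
Total = -51.2295 - 0.4365 = -51.666


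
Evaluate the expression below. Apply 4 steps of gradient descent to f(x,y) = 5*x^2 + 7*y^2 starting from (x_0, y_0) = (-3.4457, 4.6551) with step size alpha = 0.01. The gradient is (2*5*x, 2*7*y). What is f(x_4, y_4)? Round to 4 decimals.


Gradient descent on f(x,y) = 5*x^2 + 7*y^2.
Starting point: (-3.4457, 4.6551), alpha = 0.01
Step 1: grad_x = 2*5*-3.4457 = -34.457, grad_y = 2*7*4.6551 = 65.1714
  x_1 = -3.4457 - 0.01*-34.457 = -3.1011
  y_1 = 4.6551 - 0.01*65.1714 = 4.0034
Step 2: grad_x = 2*5*-3.1011 = -31.0113, grad_y = 2*7*4.0034 = 56.0474
  x_2 = -3.1011 - 0.01*-31.0113 = -2.791
  y_2 = 4.0034 - 0.01*56.0474 = 3.4429
Step 3: grad_x = 2*5*-2.791 = -27.9102, grad_y = 2*7*3.4429 = 48.2008
  x_3 = -2.791 - 0.01*-27.9102 = -2.5119
  y_3 = 3.4429 - 0.01*48.2008 = 2.9609
Step 4: grad_x = 2*5*-2.5119 = -25.1192, grad_y = 2*7*2.9609 = 41.4527
  x_4 = -2.5119 - 0.01*-25.1192 = -2.2607
  y_4 = 2.9609 - 0.01*41.4527 = 2.5464
f(-2.2607, 2.5464) = 5*(-2.2607)^2 + 7*2.5464^2 = 70.9426


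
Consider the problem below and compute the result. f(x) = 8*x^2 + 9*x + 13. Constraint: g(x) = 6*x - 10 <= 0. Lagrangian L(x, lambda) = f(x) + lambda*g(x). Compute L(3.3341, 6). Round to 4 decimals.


Step 1: Evaluate f(x).
f(3.3341) = 8*3.3341^2 + 9*3.3341 + 13 = 131.9367
Step 2: Evaluate g(x).
g(3.3341) = 6*3.3341 - 10 = 10.0046
Step 3: Compute Lagrangian.
L = 131.9367 + 6*10.0046 = 191.9643


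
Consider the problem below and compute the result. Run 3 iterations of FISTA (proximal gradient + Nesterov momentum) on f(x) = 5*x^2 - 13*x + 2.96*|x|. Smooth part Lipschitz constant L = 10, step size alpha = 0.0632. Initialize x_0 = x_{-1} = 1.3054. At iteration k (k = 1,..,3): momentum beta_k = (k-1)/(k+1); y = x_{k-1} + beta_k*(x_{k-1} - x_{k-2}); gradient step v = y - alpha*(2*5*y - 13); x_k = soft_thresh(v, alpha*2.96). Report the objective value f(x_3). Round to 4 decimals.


FISTA on f(x) = 5*x^2 - 13*x + 2.96*|x|
L = 10, alpha = 0.0632
Iteration 1: beta = 0.0, y = 1.3054 + 0.0*(1.3054 - 1.3054) = 1.3054
  grad(y) = 0.054, v = y - alpha*grad = 1.302
  prox(v) = soft_thresh(1.302, 0.1871) = 1.1149
Iteration 2: beta = 0.3333, y = 1.1149 + 0.3333*(1.1149 - 1.3054) = 1.0514
  grad(y) = -2.4858, v = y - alpha*grad = 1.2085
  prox(v) = soft_thresh(1.2085, 0.1871) = 1.0215
Iteration 3: beta = 0.5, y = 1.0215 + 0.5*(1.0215 - 1.1149) = 0.9747
  grad(y) = -3.2528, v = y - alpha*grad = 1.1803
  prox(v) = soft_thresh(1.1803, 0.1871) = 0.9932
f(x_3) = 5*0.9932^2 - 13*0.9932 + 2.96*|0.9932| = -5.0395


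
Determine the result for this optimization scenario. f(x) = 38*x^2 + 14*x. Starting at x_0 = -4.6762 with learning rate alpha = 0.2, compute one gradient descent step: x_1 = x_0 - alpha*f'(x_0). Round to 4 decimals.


We compute the gradient at x_0 and apply the update.
f'(x) = 76*x + 14
f'(-4.6762) = 76*-4.6762 + 14 = -341.3912
x_1 = -4.6762 - 0.2*-341.3912 = 63.602


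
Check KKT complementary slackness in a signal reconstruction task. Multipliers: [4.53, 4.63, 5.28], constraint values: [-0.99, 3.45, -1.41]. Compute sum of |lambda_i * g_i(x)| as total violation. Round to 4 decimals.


KKT complementary slackness check:
lambda_1 * g_1 = 4.53 * -0.99 = -4.4847
lambda_2 * g_2 = 4.63 * 3.45 = 15.9735
lambda_3 * g_3 = 5.28 * -1.41 = -7.4448
Total violation = 4.4847 + 15.9735 + 7.4448 = 27.903


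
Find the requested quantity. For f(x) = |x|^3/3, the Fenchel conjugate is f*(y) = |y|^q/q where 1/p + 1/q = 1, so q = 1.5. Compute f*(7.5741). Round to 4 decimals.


The conjugate exponent q satisfies 1/p + 1/q = 1.
p = 3, so q = 3/(3 - 1) = 1.5
|y|^q = 7.5741^1.5 = 20.8447
f*(7.5741) = 20.8447 / 1.5 = 13.8965


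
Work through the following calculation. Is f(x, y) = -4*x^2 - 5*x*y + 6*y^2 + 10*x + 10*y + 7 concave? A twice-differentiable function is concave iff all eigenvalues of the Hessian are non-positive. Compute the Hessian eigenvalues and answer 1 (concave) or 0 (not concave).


The Hessian of f(x,y) = -4*x^2 - 5*x*y + 6*y^2 + 10*x + 10*y + 7 is:
H = [[-8, -5], [-5, 12]]
Trace = -8 + 12 = 4
Determinant = -8*12 - (-5)^2 = -121
Discriminant = (4)^2 - 4*-121 = 500.0
Eigenvalues: lambda_1 = -9.1803, lambda_2 = 13.1803
The function is not concave.

0


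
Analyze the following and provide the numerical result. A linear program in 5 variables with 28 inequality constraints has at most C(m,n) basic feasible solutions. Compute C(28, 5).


Each vertex corresponds to some choice of n active constraints out of m, so the number of vertices is at most C(m, n) = m! / (n!(m-n)!).
m = 28, n = 5
Numerator: 28 * 27 * 26 * 25 * 24
Denominator: 5! = 120
C(28, 5) = 98280


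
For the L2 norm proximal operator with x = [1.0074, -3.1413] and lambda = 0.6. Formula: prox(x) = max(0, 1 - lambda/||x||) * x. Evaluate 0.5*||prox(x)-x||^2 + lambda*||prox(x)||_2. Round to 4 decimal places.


Step 1: Compute ||x||.
||x|| = 3.2989
Step 2: Compute scaling factor.
scale = max(0, 1 - 0.6/3.2989) = 0.8181
Step 3: prox(x) = [0.8242, -2.57]
||prox(x)|| = 2.6989
Step 4: Proximal objective.
0.5*||prox-x||^2 = 0.18
lambda*||prox|| = 1.6193
Total = 1.7993


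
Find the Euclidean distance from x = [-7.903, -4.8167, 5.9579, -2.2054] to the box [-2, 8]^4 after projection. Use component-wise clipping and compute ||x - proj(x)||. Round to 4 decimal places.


Project each component onto [-2, 8].
clip(-7.903) = -2.0, clip(-4.8167) = -2.0, clip(5.9579) = 5.9579, clip(-2.2054) = -2.0
Projection = [-2.0, -2.0, 5.9579, -2.0]
Squared diffs: [34.8454, 7.9338, 0.0, 0.0422]
Distance = sqrt(42.8214) = 6.5438


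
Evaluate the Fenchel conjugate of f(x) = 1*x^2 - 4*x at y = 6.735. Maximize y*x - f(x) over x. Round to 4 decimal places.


f*(y) = sup_x {y*x - a*x^2 - b*x} = sup_x {(y-b)*x - a*x^2}
FOC: (y - b) - 2a*x = 0 => x* = (y - b)/(2a)
x* = (6.735 + 4)/(2*1) = 5.3675
f*(6.735) = (y-b)^2/(4a) = (6.735 + 4)^2/(4*1)
= 115.2402/4 = 28.8101


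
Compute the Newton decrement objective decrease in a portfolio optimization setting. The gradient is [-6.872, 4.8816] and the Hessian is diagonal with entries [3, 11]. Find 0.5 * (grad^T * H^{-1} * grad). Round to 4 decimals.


Step 1: H is diagonal, so H^(-1) * g = [-2.2907, 0.4438].
Step 2: g^T H^(-1) g = sum_i g_i^2 / H_ii
  = (-6.872)^2/3 + (4.8816)^2/11
  = 15.7415 + 2.1664 = 17.9078
Step 3: Objective decrease = 0.5 * g^T H^(-1) g = 8.9539


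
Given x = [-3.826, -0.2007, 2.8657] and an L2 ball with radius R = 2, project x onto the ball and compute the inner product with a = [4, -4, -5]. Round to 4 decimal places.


Step 1: Compute ||x|| (intermediates to 6 decimals).
||x|| = sqrt((-3.826)^2 + (-0.2007)^2 + 2.8657^2) = 4.784432
Step 2: Project.
Since ||x|| > R, scale = R/||x|| = 2/4.784432 = 0.418022, proj(x) = scale * x
proj(x) = [-1.599352, -0.083897, 1.197926]
Step 3: Dot product.
a^T * proj(x) = 4*(-1.599352) - 4*(-0.083897) - 5*1.197926 = -12.0515


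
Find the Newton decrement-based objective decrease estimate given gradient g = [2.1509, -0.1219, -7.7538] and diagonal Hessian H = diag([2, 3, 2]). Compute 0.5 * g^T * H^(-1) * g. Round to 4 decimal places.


Step 1: H is diagonal, so H^(-1) * g = [1.0755, -0.0406, -3.8769].
Step 2: g^T H^(-1) g = sum_i g_i^2 / H_ii
  = (2.1509)^2/2 + (-0.1219)^2/3 + (-7.7538)^2/2
  = 2.3132 + 0.005 + 30.0607 = 32.3788
Step 3: Objective decrease = 0.5 * g^T H^(-1) g = 16.1894


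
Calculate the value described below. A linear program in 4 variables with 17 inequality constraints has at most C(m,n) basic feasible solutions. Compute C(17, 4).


Each vertex corresponds to some choice of n active constraints out of m, so the number of vertices is at most C(m, n) = m! / (n!(m-n)!).
m = 17, n = 4
Numerator: 17 * 16 * 15 * 14
Denominator: 4! = 24
C(17, 4) = 2380


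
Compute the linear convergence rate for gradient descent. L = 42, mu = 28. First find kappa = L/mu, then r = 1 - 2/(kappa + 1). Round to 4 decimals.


Step 1: Compute the condition number.
kappa = L/mu = 42/28 = 1.5
Step 2: Compute the convergence rate.
r = 1 - 2/(kappa + 1) = 1 - 2*mu/(L + mu) = (L - mu)/(L + mu) = 14/70 = 0.2


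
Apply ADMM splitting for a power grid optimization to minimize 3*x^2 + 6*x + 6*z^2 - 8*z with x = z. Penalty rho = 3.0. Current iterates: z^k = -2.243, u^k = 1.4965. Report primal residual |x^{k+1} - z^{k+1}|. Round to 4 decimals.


ADMM iteration with rho = 3.0, z^k = -2.243, u^k = 1.4965
Step 1: x-update.
Minimize 3*x^2 + 6*x + (3.0/2)*(x + 2.243 + 1.4965)^2
FOC: (2*3 + 3.0)*x = -6 + 3.0*(-2.243 - 1.4965)
x^{k+1} = -1.9132
Step 2: z-update.
Minimize 6*z^2 - 8*z + (3.0/2)*(-1.9132 - z + 1.4965)^2
FOC: (2*6 + 3.0)*z = 8 + 3.0*(-1.9132 + 1.4965)
z^{k+1} = 0.45
Step 3: u-update.
u^{k+1} = 1.4965 - 1.9132 - 0.45 = -0.8667
Step 4: Primal residual = |-1.9132 - 0.45| = 2.3632


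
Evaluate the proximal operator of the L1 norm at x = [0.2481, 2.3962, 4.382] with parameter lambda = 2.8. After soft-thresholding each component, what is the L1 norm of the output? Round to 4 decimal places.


Soft-thresholding with lambda = 2.8:
prox(0.2481) = sign(0.2481)*max(|0.2481| - 2.8, 0) = 0.0
prox(2.3962) = sign(2.3962)*max(|2.3962| - 2.8, 0) = 0.0
prox(4.382) = sign(4.382)*max(|4.382| - 2.8, 0) = 1.582
prox(x) = [0.0, 0.0, 1.582]
||prox(x)||_1 = 0.0 + 0.0 + 1.582 = 1.582


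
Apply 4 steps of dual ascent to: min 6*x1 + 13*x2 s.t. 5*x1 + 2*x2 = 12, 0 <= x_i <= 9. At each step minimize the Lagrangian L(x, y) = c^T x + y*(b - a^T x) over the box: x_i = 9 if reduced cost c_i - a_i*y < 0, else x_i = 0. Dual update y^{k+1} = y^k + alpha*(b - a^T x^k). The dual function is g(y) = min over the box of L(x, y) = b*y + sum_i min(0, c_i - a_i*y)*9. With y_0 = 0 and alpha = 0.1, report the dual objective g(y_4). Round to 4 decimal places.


Dual ascent for LP: min 6*x1 + 13*x2, 5*x1 + 2*x2 = 12, 0 <= x_i <= 9
Step 1: y^k = 0.0, reduced costs: (6.0, 13.0)
  x^k = (0.0, 0.0), subgradient = b - a^T x = 12.0
  y^{k+1} = 0.0 + 0.1*12.0 = 1.2
Step 2: y^k = 1.2, reduced costs: (0.0, 10.6)
  x^k = (0.0, 0.0), subgradient = b - a^T x = 12.0
  y^{k+1} = 1.2 + 0.1*12.0 = 2.4
Step 3: y^k = 2.4, reduced costs: (-6.0, 8.2)
  x^k = (9.0, 0.0), subgradient = b - a^T x = -33.0
  y^{k+1} = 2.4 + 0.1*-33.0 = -0.9
Step 4: y^k = -0.9, reduced costs: (10.5, 14.8)
  x^k = (0.0, 0.0), subgradient = b - a^T x = 12.0
  y^{k+1} = -0.9 + 0.1*12.0 = 0.3
Dual objective at y_4 = 0.3: reduced costs (4.5, 12.4), box minimizer x = (0.0, 0.0)
g(y_4) = b*y + (c1 - a1*y)*x1 + (c2 - a2*y)*x2 = 12*0.3 + 4.5*0.0 + 12.4*0.0 = 3.6 + 0.0 + 0.0 = 3.6


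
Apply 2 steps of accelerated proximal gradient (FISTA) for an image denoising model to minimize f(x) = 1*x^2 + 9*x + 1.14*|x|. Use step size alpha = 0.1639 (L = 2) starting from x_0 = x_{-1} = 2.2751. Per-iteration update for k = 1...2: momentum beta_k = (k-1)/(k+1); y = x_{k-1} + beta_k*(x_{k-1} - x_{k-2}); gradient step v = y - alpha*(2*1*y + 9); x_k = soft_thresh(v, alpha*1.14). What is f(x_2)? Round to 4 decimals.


FISTA on f(x) = 1*x^2 + 9*x + 1.14*|x|
L = 2, alpha = 0.1639
Iteration 1: beta = 0.0, y = 2.2751 + 0.0*(2.2751 - 2.2751) = 2.2751
  grad(y) = 13.5502, v = y - alpha*grad = 0.0542
  prox(v) = soft_thresh(0.0542, 0.1868) = 0.0
Iteration 2: beta = 0.3333, y = 0.0 + 0.3333*(0.0 - 2.2751) = -0.7584
  grad(y) = 7.4833, v = y - alpha*grad = -1.9849
  prox(v) = soft_thresh(-1.9849, 0.1868) = -1.798
f(x_2) = 1*(-1.798)^2 + 9*(-1.798) + 1.14*|-1.798| = -10.8996


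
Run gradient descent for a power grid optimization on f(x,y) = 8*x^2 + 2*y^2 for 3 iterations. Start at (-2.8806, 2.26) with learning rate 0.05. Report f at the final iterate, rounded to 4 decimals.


Gradient descent on f(x,y) = 8*x^2 + 2*y^2.
Starting point: (-2.8806, 2.26), alpha = 0.05
Step 1: grad_x = 2*8*-2.8806 = -46.0896, grad_y = 2*2*2.26 = 9.04
  x_1 = -2.8806 - 0.05*-46.0896 = -0.5761
  y_1 = 2.26 - 0.05*9.04 = 1.808
Step 2: grad_x = 2*8*-0.5761 = -9.2179, grad_y = 2*2*1.808 = 7.232
  x_2 = -0.5761 - 0.05*-9.2179 = -0.1152
  y_2 = 1.808 - 0.05*7.232 = 1.4464
Step 3: grad_x = 2*8*-0.1152 = -1.8436, grad_y = 2*2*1.4464 = 5.7856
  x_3 = -0.1152 - 0.05*-1.8436 = -0.023
  y_3 = 1.4464 - 0.05*5.7856 = 1.1571
f(-0.023, 1.1571) = 8*(-0.023)^2 + 2*1.1571^2 = 2.6821


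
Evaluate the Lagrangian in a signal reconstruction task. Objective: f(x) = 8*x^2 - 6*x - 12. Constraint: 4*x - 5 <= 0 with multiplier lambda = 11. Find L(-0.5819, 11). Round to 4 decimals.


Step 1: Evaluate f(x).
f(-0.5819) = 8*(-0.5819)^2 - 6*(-0.5819) - 12 = -5.7997
Step 2: Evaluate g(x).
g(-0.5819) = 4*-0.5819 - 5 = -7.3276
Step 3: Compute Lagrangian.
L = -5.7997 + 11*-7.3276 = -86.4033


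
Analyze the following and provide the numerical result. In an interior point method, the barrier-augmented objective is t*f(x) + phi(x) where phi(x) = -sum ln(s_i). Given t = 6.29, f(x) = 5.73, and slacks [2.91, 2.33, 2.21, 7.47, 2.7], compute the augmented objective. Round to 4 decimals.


Step 1: Compute log-barrier.
ln values: [1.0682, 0.8459, 0.793, 2.0109, 0.9933]
phi = -(1.0682 + 0.8459 + 0.793 + 2.0109 + 0.9933) = -5.7112
Step 2: Compute augmented objective.
t*f(x) = 6.29*5.73 = 36.0417
Total = 36.0417 - 5.7112 = 30.3305


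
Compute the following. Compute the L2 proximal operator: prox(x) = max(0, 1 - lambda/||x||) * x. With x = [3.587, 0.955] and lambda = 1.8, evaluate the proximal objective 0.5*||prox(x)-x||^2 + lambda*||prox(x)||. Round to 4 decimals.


Step 1: Compute ||x||.
||x|| = 3.712
Step 2: Compute scaling factor.
scale = max(0, 1 - 1.8/3.712) = 0.5151
Step 3: prox(x) = [1.8476, 0.4919]
||prox(x)|| = 1.912
Step 4: Proximal objective.
0.5*||prox-x||^2 = 1.62
lambda*||prox|| = 3.4416
Total = 5.0615


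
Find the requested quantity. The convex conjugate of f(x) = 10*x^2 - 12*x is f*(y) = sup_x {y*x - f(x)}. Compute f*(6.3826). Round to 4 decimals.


f*(y) = sup_x {y*x - a*x^2 - b*x} = sup_x {(y-b)*x - a*x^2}
FOC: (y - b) - 2a*x = 0 => x* = (y - b)/(2a)
x* = (6.3826 + 12)/(2*10) = 0.9191
f*(6.3826) = (y-b)^2/(4a) = (6.3826 + 12)^2/(4*10)
= 337.92/40 = 8.448


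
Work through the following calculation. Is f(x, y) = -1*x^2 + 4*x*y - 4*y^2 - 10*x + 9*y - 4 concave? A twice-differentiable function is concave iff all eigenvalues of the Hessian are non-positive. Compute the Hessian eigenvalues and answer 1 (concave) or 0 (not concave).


The Hessian of f(x,y) = -1*x^2 + 4*x*y - 4*y^2 - 10*x + 9*y - 4 is:
H = [[-2, 4], [4, -8]]
Trace = -2 - 8 = -10
Determinant = -2*-8 - (4)^2 = 0
Discriminant = (-10)^2 - 4*0 = 100.0
Eigenvalues: lambda_1 = -10.0, lambda_2 = 0.0
The function is concave.

1


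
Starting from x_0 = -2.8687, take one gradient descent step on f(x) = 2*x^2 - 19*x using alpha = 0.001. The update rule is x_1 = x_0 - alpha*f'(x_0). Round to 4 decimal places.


We compute the gradient at x_0 and apply the update.
f'(x) = 4*x - 19
f'(-2.8687) = 4*-2.8687 - 19 = -30.4748
x_1 = -2.8687 - 0.001*-30.4748 = -2.8382


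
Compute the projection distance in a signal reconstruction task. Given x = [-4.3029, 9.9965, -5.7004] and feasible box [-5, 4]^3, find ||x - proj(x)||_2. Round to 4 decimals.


Project each component onto [-5, 4].
clip(-4.3029) = -4.3029, clip(9.9965) = 4.0, clip(-5.7004) = -5.0
Projection = [-4.3029, 4.0, -5.0]
Squared diffs: [0.0, 35.958, 0.4906]
Distance = sqrt(36.4486) = 6.0373


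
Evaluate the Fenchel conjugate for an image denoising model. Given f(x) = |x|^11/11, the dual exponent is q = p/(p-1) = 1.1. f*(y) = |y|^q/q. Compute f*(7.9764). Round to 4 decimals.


The conjugate exponent q satisfies 1/p + 1/q = 1.
p = 11, so q = 11/(11 - 1) = 1.1
|y|^q = 7.9764^1.1 = 9.8172
f*(7.9764) = 9.8172 / 1.1 = 8.9247


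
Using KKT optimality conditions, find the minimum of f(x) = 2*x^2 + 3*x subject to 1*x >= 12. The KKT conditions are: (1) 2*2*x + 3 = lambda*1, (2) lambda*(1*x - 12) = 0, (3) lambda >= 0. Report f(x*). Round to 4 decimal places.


Step 1: Try lambda = 0 (constraint inactive).
x_unc = -3/(2*2) = -0.75
Check: 1*-0.75 = -0.75 < 12 -- violated!
Step 2: Constraint must be active: 1*x = 12
x* = 12/1 = 12.0
lambda = (2*2*12.0 + 3)/1 = 51.0
Step 3: Compute optimal value.
f(x*) = 2*12.0^2 + 3*12.0 = 324.0


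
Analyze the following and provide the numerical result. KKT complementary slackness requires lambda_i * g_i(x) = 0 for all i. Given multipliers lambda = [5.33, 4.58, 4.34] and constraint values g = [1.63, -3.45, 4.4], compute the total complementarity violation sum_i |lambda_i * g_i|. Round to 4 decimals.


KKT complementary slackness check:
lambda_1 * g_1 = 5.33 * 1.63 = 8.6879
lambda_2 * g_2 = 4.58 * -3.45 = -15.801
lambda_3 * g_3 = 4.34 * 4.4 = 19.096
Total violation = 8.6879 + 15.801 + 19.096 = 43.5849


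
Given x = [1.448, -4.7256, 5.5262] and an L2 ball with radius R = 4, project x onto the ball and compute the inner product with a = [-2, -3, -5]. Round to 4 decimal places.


Step 1: Compute ||x|| (intermediates to 6 decimals).
||x|| = sqrt(1.448^2 + (-4.7256)^2 + 5.5262^2) = 7.413966
Step 2: Project.
Since ||x|| > R, scale = R/||x|| = 4/7.413966 = 0.539522, proj(x) = scale * x
proj(x) = [0.781228, -2.549565, 2.981506]
Step 3: Dot product.
a^T * proj(x) = -2*0.781228 - 3*(-2.549565) - 5*2.981506 = -8.8213


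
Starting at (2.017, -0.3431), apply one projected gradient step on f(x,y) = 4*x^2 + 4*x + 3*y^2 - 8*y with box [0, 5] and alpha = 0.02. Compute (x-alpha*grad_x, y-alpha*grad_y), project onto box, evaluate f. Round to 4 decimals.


Step 1: Compute gradient at (2.017, -0.3431).
grad_x = 2*4*2.017 + 4 = 20.136
grad_y = 2*3*-0.3431 - 8 = -10.0586
Step 2: Gradient step.
x_raw = 2.017 - 0.02*20.136 = 1.6143
y_raw = -0.3431 - 0.02*-10.0586 = -0.1419
Step 3: Project onto [0, 5].
x_proj = clip(1.6143) = 1.6143
y_proj = clip(-0.1419) = 0.0
Step 4: Evaluate f.
f(1.6143, 0.0) = 16.8807


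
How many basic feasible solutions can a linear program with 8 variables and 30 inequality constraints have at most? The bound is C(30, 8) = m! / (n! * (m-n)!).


Each vertex corresponds to some choice of n active constraints out of m, so the number of vertices is at most C(m, n) = m! / (n!(m-n)!).
m = 30, n = 8
Numerator: 30 * 29 * 28 * 27 * 26 * 25 * 24 * 23
Denominator: 8! = 40320
C(30, 8) = 5852925


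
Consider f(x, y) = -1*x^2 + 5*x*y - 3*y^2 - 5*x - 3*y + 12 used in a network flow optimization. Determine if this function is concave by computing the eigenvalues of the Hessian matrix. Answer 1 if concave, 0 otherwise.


The Hessian of f(x,y) = -1*x^2 + 5*x*y - 3*y^2 - 5*x - 3*y + 12 is:
H = [[-2, 5], [5, -6]]
Trace = -2 - 6 = -8
Determinant = -2*-6 - (5)^2 = -13
Discriminant = (-8)^2 - 4*-13 = 116.0
Eigenvalues: lambda_1 = -9.3852, lambda_2 = 1.3852
The function is not concave.

0


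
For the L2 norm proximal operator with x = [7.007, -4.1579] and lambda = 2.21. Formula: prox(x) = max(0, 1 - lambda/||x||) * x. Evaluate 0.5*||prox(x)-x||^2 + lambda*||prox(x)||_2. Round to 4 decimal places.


Step 1: Compute ||x||.
||x|| = 8.1478
Step 2: Compute scaling factor.
scale = max(0, 1 - 2.21/8.1478) = 0.7288
Step 3: prox(x) = [5.1064, -3.0301]
||prox(x)|| = 5.9378
Step 4: Proximal objective.
0.5*||prox-x||^2 = 2.4421
lambda*||prox|| = 13.1225
Total = 15.5645


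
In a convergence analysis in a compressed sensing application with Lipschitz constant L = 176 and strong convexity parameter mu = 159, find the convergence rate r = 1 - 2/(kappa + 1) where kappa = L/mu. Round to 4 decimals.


Step 1: Compute the condition number.
kappa = L/mu = 176/159 = 1.1069
Step 2: Compute the convergence rate.
r = 1 - 2/(kappa + 1) = 1 - 2*mu/(L + mu) = (L - mu)/(L + mu) = 17/335 = 0.0507


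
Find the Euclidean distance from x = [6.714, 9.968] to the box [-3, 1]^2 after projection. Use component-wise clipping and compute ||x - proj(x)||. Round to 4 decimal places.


Project each component onto [-3, 1].
clip(6.714) = 1.0, clip(9.968) = 1.0
Projection = [1.0, 1.0]
Squared diffs: [32.6498, 80.425]
Distance = sqrt(113.0748) = 10.6337


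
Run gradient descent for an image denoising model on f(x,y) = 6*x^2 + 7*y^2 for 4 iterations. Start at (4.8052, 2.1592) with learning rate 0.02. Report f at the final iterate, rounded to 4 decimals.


Gradient descent on f(x,y) = 6*x^2 + 7*y^2.
Starting point: (4.8052, 2.1592), alpha = 0.02
Step 1: grad_x = 2*6*4.8052 = 57.6624, grad_y = 2*7*2.1592 = 30.2288
  x_1 = 4.8052 - 0.02*57.6624 = 3.652
  y_1 = 2.1592 - 0.02*30.2288 = 1.5546
Step 2: grad_x = 2*6*3.652 = 43.8234, grad_y = 2*7*1.5546 = 21.7647
  x_2 = 3.652 - 0.02*43.8234 = 2.7755
  y_2 = 1.5546 - 0.02*21.7647 = 1.1193
Step 3: grad_x = 2*6*2.7755 = 33.3058, grad_y = 2*7*1.1193 = 15.6706
  x_3 = 2.7755 - 0.02*33.3058 = 2.1094
  y_3 = 1.1193 - 0.02*15.6706 = 0.8059
Step 4: grad_x = 2*6*2.1094 = 25.3124, grad_y = 2*7*0.8059 = 11.2828
  x_4 = 2.1094 - 0.02*25.3124 = 1.6031
  y_4 = 0.8059 - 0.02*11.2828 = 0.5803
f(1.6031, 0.5803) = 6*1.6031^2 + 7*0.5803^2 = 17.7769


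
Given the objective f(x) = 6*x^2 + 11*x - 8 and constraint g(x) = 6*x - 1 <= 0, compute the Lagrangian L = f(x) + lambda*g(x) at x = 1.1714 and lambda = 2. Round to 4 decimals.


Step 1: Evaluate f(x).
f(1.1714) = 6*1.1714^2 + 11*1.1714 - 8 = 13.1185
Step 2: Evaluate g(x).
g(1.1714) = 6*1.1714 - 1 = 6.0284
Step 3: Compute Lagrangian.
L = 13.1185 + 2*6.0284 = 25.1753


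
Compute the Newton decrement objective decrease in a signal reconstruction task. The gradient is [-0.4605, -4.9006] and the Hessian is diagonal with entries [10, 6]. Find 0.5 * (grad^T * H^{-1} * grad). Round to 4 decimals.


Step 1: H is diagonal, so H^(-1) * g = [-0.0461, -0.8168].
Step 2: g^T H^(-1) g = sum_i g_i^2 / H_ii
  = (-0.4605)^2/10 + (-4.9006)^2/6
  = 0.0212 + 4.0026 = 4.0239
Step 3: Objective decrease = 0.5 * g^T H^(-1) g = 2.0119


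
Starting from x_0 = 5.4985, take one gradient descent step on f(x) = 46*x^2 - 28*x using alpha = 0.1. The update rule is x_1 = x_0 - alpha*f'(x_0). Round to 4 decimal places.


We compute the gradient at x_0 and apply the update.
f'(x) = 92*x - 28
f'(5.4985) = 92*5.4985 - 28 = 477.862
x_1 = 5.4985 - 0.1*477.862 = -42.2877


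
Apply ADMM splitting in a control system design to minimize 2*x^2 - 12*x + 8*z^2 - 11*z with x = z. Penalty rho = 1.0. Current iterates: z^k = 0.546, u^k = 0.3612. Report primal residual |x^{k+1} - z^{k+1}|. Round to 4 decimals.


ADMM iteration with rho = 1.0, z^k = 0.546, u^k = 0.3612
Step 1: x-update.
Minimize 2*x^2 - 12*x + (1.0/2)*(x - 0.546 + 0.3612)^2
FOC: (2*2 + 1.0)*x = 12 + 1.0*(0.546 - 0.3612)
x^{k+1} = 2.437
Step 2: z-update.
Minimize 8*z^2 - 11*z + (1.0/2)*(2.437 - z + 0.3612)^2
FOC: (2*8 + 1.0)*z = 11 + 1.0*(2.437 + 0.3612)
z^{k+1} = 0.8117
Step 3: u-update.
u^{k+1} = 0.3612 + 2.437 - 0.8117 = 1.9865
Step 4: Primal residual = |2.437 - 0.8117| = 1.6253


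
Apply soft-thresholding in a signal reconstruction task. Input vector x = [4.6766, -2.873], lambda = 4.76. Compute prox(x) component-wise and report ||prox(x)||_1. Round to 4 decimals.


Soft-thresholding with lambda = 4.76:
prox(4.6766) = sign(4.6766)*max(|4.6766| - 4.76, 0) = 0.0
prox(-2.873) = sign(-2.873)*max(|-2.873| - 4.76, 0) = 0.0
prox(x) = [0.0, 0.0]
||prox(x)||_1 = 0.0 + 0.0 = 0.0


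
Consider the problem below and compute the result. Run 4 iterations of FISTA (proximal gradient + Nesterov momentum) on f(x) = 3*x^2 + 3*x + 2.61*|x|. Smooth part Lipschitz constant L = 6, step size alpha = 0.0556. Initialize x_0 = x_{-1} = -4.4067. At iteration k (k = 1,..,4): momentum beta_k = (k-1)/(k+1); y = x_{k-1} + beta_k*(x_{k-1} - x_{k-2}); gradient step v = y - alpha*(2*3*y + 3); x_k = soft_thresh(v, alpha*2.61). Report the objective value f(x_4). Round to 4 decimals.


FISTA on f(x) = 3*x^2 + 3*x + 2.61*|x|
L = 6, alpha = 0.0556
Iteration 1: beta = 0.0, y = -4.4067 + 0.0*(-4.4067 + 4.4067) = -4.4067
  grad(y) = -23.4402, v = y - alpha*grad = -3.1034
  prox(v) = soft_thresh(-3.1034, 0.1451) = -2.9583
Iteration 2: beta = 0.3333, y = -2.9583 + 0.3333*(-2.9583 + 4.4067) = -2.4755
  grad(y) = -11.8531, v = y - alpha*grad = -1.8165
  prox(v) = soft_thresh(-1.8165, 0.1451) = -1.6714
Iteration 3: beta = 0.5, y = -1.6714 + 0.5*(-1.6714 + 2.9583) = -1.0279
  grad(y) = -3.1674, v = y - alpha*grad = -0.8518
  prox(v) = soft_thresh(-0.8518, 0.1451) = -0.7067
Iteration 4: beta = 0.6, y = -0.7067 + 0.6*(-0.7067 + 1.6714) = -0.1279
  grad(y) = 2.2329, v = y - alpha*grad = -0.252
  prox(v) = soft_thresh(-0.252, 0.1451) = -0.1069
f(x_4) = 3*(-0.1069)^2 + 3*(-0.1069) + 2.61*|-0.1069| = -0.0074


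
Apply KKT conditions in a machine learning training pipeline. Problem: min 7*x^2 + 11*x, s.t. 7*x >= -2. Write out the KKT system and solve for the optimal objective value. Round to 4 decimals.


Step 1: Try lambda = 0 (constraint inactive).
x_unc = -11/(2*7) = -0.7857
Check: 7*-0.7857 = -5.4999 < -2 -- violated!
Step 2: Constraint must be active: 7*x = -2
x* = -2/7 = -0.2857 (rounded; the exact value -2/7 is used below)
lambda = (2*7*(-2/7) + 11)/7 = 1.0
Step 3: Compute optimal value.
f(x*) = 7*(-2/7)^2 + 11*(-2/7) = -2.5714


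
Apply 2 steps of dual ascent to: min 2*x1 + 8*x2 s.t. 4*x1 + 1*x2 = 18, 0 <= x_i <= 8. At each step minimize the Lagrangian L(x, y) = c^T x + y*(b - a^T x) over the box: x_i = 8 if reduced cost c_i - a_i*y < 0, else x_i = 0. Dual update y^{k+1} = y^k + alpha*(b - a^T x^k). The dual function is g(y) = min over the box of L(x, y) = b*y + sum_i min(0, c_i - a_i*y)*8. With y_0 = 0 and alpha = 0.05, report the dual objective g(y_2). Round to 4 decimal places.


Dual ascent for LP: min 2*x1 + 8*x2, 4*x1 + 1*x2 = 18, 0 <= x_i <= 8
Step 1: y^k = 0.0, reduced costs: (2.0, 8.0)
  x^k = (0.0, 0.0), subgradient = b - a^T x = 18.0
  y^{k+1} = 0.0 + 0.05*18.0 = 0.9
Step 2: y^k = 0.9, reduced costs: (-1.6, 7.1)
  x^k = (8.0, 0.0), subgradient = b - a^T x = -14.0
  y^{k+1} = 0.9 + 0.05*-14.0 = 0.2
Dual objective at y_2 = 0.2: reduced costs (1.2, 7.8), box minimizer x = (0.0, 0.0)
g(y_2) = b*y + (c1 - a1*y)*x1 + (c2 - a2*y)*x2 = 18*0.2 + 1.2*0.0 + 7.8*0.0 = 3.6 + 0.0 + 0.0 = 3.6


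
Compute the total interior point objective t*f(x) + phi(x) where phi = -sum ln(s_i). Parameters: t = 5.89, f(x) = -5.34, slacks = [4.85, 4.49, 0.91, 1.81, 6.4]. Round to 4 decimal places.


Step 1: Compute log-barrier.
ln values: [1.579, 1.5019, -0.0943, 0.5933, 1.8563]
phi = -(1.579 + 1.5019 - 0.0943 + 0.5933 + 1.8563) = -5.4361
Step 2: Compute augmented objective.
t*f(x) = 5.89*-5.34 = -31.4526
Total = -31.4526 - 5.4361 = -36.8887


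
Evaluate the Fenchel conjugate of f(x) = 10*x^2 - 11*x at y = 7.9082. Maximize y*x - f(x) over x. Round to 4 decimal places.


f*(y) = sup_x {y*x - a*x^2 - b*x} = sup_x {(y-b)*x - a*x^2}
FOC: (y - b) - 2a*x = 0 => x* = (y - b)/(2a)
x* = (7.9082 + 11)/(2*10) = 0.9454
f*(7.9082) = (y-b)^2/(4a) = (7.9082 + 11)^2/(4*10)
= 357.52/40 = 8.938


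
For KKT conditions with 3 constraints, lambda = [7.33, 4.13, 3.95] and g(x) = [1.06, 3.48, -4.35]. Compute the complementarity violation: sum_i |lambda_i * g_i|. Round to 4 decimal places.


KKT complementary slackness check:
lambda_1 * g_1 = 7.33 * 1.06 = 7.7698
lambda_2 * g_2 = 4.13 * 3.48 = 14.3724
lambda_3 * g_3 = 3.95 * -4.35 = -17.1825
Total violation = 7.7698 + 14.3724 + 17.1825 = 39.3247


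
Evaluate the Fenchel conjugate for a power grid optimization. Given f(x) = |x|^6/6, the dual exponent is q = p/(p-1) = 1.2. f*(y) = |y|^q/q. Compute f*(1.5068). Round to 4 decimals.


The conjugate exponent q satisfies 1/p + 1/q = 1.
p = 6, so q = 6/(6 - 1) = 1.2
|y|^q = 1.5068^1.2 = 1.6356
f*(1.5068) = 1.6356 / 1.2 = 1.363


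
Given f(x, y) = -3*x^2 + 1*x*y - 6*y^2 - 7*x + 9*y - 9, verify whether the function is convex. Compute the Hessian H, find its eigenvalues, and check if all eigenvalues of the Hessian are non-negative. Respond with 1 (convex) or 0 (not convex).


The Hessian of f(x,y) = -3*x^2 + 1*x*y - 6*y^2 - 7*x + 9*y - 9 is:
H = [[-6, 1], [1, -12]]
Trace = -6 - 12 = -18
Determinant = -6*-12 - (1)^2 = 71
Discriminant = (-18)^2 - 4*71 = 40.0
Eigenvalues: lambda_1 = -12.1623, lambda_2 = -5.8377
The function is not convex.

0


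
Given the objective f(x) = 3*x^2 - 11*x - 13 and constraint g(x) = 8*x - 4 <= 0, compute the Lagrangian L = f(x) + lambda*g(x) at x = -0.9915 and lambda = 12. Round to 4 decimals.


Step 1: Evaluate f(x).
f(-0.9915) = 3*(-0.9915)^2 - 11*(-0.9915) - 13 = 0.8557
Step 2: Evaluate g(x).
g(-0.9915) = 8*-0.9915 - 4 = -11.932
Step 3: Compute Lagrangian.
L = 0.8557 + 12*-11.932 = -142.3283


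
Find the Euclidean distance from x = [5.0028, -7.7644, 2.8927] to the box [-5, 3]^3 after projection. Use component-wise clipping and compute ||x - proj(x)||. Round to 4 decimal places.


Project each component onto [-5, 3].
clip(5.0028) = 3.0, clip(-7.7644) = -5.0, clip(2.8927) = 2.8927
Projection = [3.0, -5.0, 2.8927]
Squared diffs: [4.0112, 7.6419, 0.0]
Distance = sqrt(11.6531) = 3.4137


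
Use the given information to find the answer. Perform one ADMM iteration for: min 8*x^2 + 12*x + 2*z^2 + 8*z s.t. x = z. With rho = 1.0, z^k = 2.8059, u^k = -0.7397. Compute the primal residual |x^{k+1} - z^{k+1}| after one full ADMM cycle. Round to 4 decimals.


ADMM iteration with rho = 1.0, z^k = 2.8059, u^k = -0.7397
Step 1: x-update.
Minimize 8*x^2 + 12*x + (1.0/2)*(x - 2.8059 - 0.7397)^2
FOC: (2*8 + 1.0)*x = -12 + 1.0*(2.8059 + 0.7397)
x^{k+1} = -0.4973
Step 2: z-update.
Minimize 2*z^2 + 8*z + (1.0/2)*(-0.4973 - z - 0.7397)^2
FOC: (2*2 + 1.0)*z = -8 + 1.0*(-0.4973 - 0.7397)
z^{k+1} = -1.8474
Step 3: u-update.
u^{k+1} = -0.7397 - 0.4973 + 1.8474 = 0.6104
Step 4: Primal residual = |-0.4973 + 1.8474| = 1.3501


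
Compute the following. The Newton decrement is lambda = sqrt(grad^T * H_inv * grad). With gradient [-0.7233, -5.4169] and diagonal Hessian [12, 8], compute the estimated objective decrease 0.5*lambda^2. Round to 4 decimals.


Step 1: H is diagonal, so H^(-1) * g = [-0.0603, -0.6771].
Step 2: g^T H^(-1) g = sum_i g_i^2 / H_ii
  = (-0.7233)^2/12 + (-5.4169)^2/8
  = 0.0436 + 3.6679 = 3.7114
Step 3: Objective decrease = 0.5 * g^T H^(-1) g = 1.8557


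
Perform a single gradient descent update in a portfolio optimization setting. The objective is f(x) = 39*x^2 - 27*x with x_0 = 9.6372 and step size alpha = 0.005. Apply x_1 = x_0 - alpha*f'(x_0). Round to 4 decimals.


We compute the gradient at x_0 and apply the update.
f'(x) = 78*x - 27
f'(9.6372) = 78*9.6372 - 27 = 724.7016
x_1 = 9.6372 - 0.005*724.7016 = 6.0137


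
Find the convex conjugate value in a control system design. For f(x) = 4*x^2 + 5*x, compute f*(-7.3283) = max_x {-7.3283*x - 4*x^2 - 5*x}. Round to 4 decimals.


f*(y) = sup_x {y*x - a*x^2 - b*x} = sup_x {(y-b)*x - a*x^2}
FOC: (y - b) - 2a*x = 0 => x* = (y - b)/(2a)
x* = (-7.3283 - 5)/(2*4) = -1.541
f*(-7.3283) = (y-b)^2/(4a) = (-7.3283 - 5)^2/(4*4)
= 151.987/16 = 9.4992


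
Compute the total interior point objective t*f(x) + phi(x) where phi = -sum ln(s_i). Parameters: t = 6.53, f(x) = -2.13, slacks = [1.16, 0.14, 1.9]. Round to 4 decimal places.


Step 1: Compute log-barrier.
ln values: [0.1484, -1.9661, 0.6419]
phi = -(0.1484 - 1.9661 + 0.6419) = 1.1758
Step 2: Compute augmented objective.
t*f(x) = 6.53*-2.13 = -13.9089
Total = -13.9089 + 1.1758 = -12.7331


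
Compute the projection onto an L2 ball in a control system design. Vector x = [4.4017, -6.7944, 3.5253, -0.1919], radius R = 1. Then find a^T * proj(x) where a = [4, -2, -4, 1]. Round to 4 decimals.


Step 1: Compute ||x|| (intermediates to 6 decimals).
||x|| = sqrt(4.4017^2 + (-6.7944)^2 + 3.5253^2 + (-0.1919)^2) = 8.831953
Step 2: Project.
Since ||x|| > R, scale = R/||x|| = 1/8.831953 = 0.113225, proj(x) = scale * x
proj(x) = [0.498382, -0.769296, 0.399152, -0.021728]
Step 3: Dot product.
a^T * proj(x) = 4*0.498382 - 2*(-0.769296) - 4*0.399152 + 1*(-0.021728) = 1.9138


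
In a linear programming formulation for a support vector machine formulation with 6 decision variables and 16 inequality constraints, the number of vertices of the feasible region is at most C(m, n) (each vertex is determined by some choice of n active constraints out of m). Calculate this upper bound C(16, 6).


Each vertex corresponds to some choice of n active constraints out of m, so the number of vertices is at most C(m, n) = m! / (n!(m-n)!).
m = 16, n = 6
Numerator: 16 * 15 * 14 * 13 * 12 * 11
Denominator: 6! = 720
C(16, 6) = 8008


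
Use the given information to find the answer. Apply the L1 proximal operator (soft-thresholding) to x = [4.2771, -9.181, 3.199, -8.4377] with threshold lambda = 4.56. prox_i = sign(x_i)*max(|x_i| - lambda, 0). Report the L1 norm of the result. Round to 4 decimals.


Soft-thresholding with lambda = 4.56:
prox(4.2771) = sign(4.2771)*max(|4.2771| - 4.56, 0) = 0.0
prox(-9.181) = sign(-9.181)*max(|-9.181| - 4.56, 0) = -4.621
prox(3.199) = sign(3.199)*max(|3.199| - 4.56, 0) = 0.0
prox(-8.4377) = sign(-8.4377)*max(|-8.4377| - 4.56, 0) = -3.8777
prox(x) = [0.0, -4.621, 0.0, -3.8777]
||prox(x)||_1 = 0.0 + 4.621 + 0.0 + 3.8777 = 8.4987


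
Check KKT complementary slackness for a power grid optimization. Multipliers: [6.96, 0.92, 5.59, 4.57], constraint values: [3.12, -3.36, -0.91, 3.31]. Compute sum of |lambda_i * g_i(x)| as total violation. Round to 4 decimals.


KKT complementary slackness check:
lambda_1 * g_1 = 6.96 * 3.12 = 21.7152
lambda_2 * g_2 = 0.92 * -3.36 = -3.0912
lambda_3 * g_3 = 5.59 * -0.91 = -5.0869
lambda_4 * g_4 = 4.57 * 3.31 = 15.1267
Total violation = 21.7152 + 3.0912 + 5.0869 + 15.1267 = 45.02


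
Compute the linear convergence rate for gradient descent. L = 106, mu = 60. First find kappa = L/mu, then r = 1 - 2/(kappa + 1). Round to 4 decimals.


Step 1: Compute the condition number.
kappa = L/mu = 106/60 = 1.7667
Step 2: Compute the convergence rate.
r = 1 - 2/(kappa + 1) = 1 - 2*mu/(L + mu) = (L - mu)/(L + mu) = 46/166 = 0.2771


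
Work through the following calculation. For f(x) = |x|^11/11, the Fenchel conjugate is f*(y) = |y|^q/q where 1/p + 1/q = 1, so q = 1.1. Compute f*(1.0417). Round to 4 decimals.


The conjugate exponent q satisfies 1/p + 1/q = 1.
p = 11, so q = 11/(11 - 1) = 1.1
|y|^q = 1.0417^1.1 = 1.046
f*(1.0417) = 1.046 / 1.1 = 0.9509


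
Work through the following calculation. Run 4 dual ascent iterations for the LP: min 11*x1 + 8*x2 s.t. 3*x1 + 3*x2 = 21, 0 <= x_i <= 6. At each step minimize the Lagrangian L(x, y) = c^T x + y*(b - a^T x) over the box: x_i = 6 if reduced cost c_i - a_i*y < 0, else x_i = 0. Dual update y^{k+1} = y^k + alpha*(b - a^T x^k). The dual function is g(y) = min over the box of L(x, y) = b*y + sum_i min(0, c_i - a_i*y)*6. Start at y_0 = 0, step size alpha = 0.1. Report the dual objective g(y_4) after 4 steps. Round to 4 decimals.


Dual ascent for LP: min 11*x1 + 8*x2, 3*x1 + 3*x2 = 21, 0 <= x_i <= 6
Step 1: y^k = 0.0, reduced costs: (11.0, 8.0)
  x^k = (0.0, 0.0), subgradient = b - a^T x = 21.0
  y^{k+1} = 0.0 + 0.1*21.0 = 2.1
Step 2: y^k = 2.1, reduced costs: (4.7, 1.7)
  x^k = (0.0, 0.0), subgradient = b - a^T x = 21.0
  y^{k+1} = 2.1 + 0.1*21.0 = 4.2
Step 3: y^k = 4.2, reduced costs: (-1.6, -4.6)
  x^k = (6.0, 6.0), subgradient = b - a^T x = -15.0
  y^{k+1} = 4.2 + 0.1*-15.0 = 2.7
Step 4: y^k = 2.7, reduced costs: (2.9, -0.1)
  x^k = (0.0, 6.0), subgradient = b - a^T x = 3.0
  y^{k+1} = 2.7 + 0.1*3.0 = 3.0
Dual objective at y_4 = 3.0: reduced costs (2.0, -1.0), box minimizer x = (0.0, 6.0)
g(y_4) = b*y + (c1 - a1*y)*x1 + (c2 - a2*y)*x2 = 21*3.0 + 2.0*0.0 + (-1.0)*6.0 = 63.0 + 0.0 - 6.0 = 57.0


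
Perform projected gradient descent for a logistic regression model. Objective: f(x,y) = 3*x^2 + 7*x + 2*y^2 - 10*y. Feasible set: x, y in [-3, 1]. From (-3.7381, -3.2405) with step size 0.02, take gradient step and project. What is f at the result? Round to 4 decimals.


Step 1: Compute gradient at (-3.7381, -3.2405).
grad_x = 2*3*-3.7381 + 7 = -15.4286
grad_y = 2*2*-3.2405 - 10 = -22.962
Step 2: Gradient step.
x_raw = -3.7381 - 0.02*-15.4286 = -3.4295
y_raw = -3.2405 - 0.02*-22.962 = -2.7813
Step 3: Project onto [-3, 1].
x_proj = clip(-3.4295) = -3.0
y_proj = clip(-2.7813) = -2.7813
Step 4: Evaluate f.
f(-3.0, -2.7813) = 49.2834
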